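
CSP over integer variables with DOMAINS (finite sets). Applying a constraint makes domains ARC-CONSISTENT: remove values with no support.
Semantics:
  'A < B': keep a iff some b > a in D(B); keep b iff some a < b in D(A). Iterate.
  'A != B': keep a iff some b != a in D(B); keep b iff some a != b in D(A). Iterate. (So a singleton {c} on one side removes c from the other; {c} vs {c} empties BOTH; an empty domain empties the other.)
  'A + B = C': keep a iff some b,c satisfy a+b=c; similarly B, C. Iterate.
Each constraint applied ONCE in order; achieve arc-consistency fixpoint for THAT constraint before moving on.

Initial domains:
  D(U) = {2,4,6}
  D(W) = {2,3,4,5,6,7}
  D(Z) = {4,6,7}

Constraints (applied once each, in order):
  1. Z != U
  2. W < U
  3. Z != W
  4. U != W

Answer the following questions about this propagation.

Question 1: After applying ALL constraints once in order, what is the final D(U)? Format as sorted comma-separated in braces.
Answer: {4,6}

Derivation:
Constraint 1 (Z != U) on D(Z)={4,6,7} D(U)={2,4,6}: no change
Constraint 2 (W < U) on D(W)={2,3,4,5,6,7} D(U)={2,4,6}: W {2,3,4,5,6,7}->{2,3,4,5}; U {2,4,6}->{4,6}
Constraint 3 (Z != W) on D(Z)={4,6,7} D(W)={2,3,4,5}: no change
Constraint 4 (U != W) on D(U)={4,6} D(W)={2,3,4,5}: no change
So after all 4 constraints: D(U) = {4,6}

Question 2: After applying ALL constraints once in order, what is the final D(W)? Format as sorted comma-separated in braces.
Answer: {2,3,4,5}

Derivation:
Constraint 1 (Z != U) on D(Z)={4,6,7} D(U)={2,4,6}: no change
Constraint 2 (W < U) on D(W)={2,3,4,5,6,7} D(U)={2,4,6}: W {2,3,4,5,6,7}->{2,3,4,5}; U {2,4,6}->{4,6}
Constraint 3 (Z != W) on D(Z)={4,6,7} D(W)={2,3,4,5}: no change
Constraint 4 (U != W) on D(U)={4,6} D(W)={2,3,4,5}: no change
So after all 4 constraints: D(W) = {2,3,4,5}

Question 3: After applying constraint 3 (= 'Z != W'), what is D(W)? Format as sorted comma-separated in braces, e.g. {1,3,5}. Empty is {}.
Answer: {2,3,4,5}

Derivation:
Constraint 1 (Z != U) on D(Z)={4,6,7} D(U)={2,4,6}: no change
Constraint 2 (W < U) on D(W)={2,3,4,5,6,7} D(U)={2,4,6}: W {2,3,4,5,6,7}->{2,3,4,5}; U {2,4,6}->{4,6}
Constraint 3 (Z != W) on D(Z)={4,6,7} D(W)={2,3,4,5}: no change
So after constraint 3: D(W) = {2,3,4,5}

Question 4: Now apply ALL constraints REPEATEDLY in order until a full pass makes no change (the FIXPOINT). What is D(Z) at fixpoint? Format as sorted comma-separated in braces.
Answer: {4,6,7}

Derivation:
pass 0 (initial): D(Z)={4,6,7}
pass 1: U {2,4,6}->{4,6}; W {2,3,4,5,6,7}->{2,3,4,5}
pass 2: no change
Fixpoint after 2 passes: D(Z) = {4,6,7}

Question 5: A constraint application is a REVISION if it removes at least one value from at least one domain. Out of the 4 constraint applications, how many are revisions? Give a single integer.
Constraint 1 (Z != U) on D(Z)={4,6,7} D(U)={2,4,6}: no change => not a revision
Constraint 2 (W < U) on D(W)={2,3,4,5,6,7} D(U)={2,4,6}: W {2,3,4,5,6,7}->{2,3,4,5}; U {2,4,6}->{4,6} => REVISION
Constraint 3 (Z != W) on D(Z)={4,6,7} D(W)={2,3,4,5}: no change => not a revision
Constraint 4 (U != W) on D(U)={4,6} D(W)={2,3,4,5}: no change => not a revision
Total revisions = 1

Answer: 1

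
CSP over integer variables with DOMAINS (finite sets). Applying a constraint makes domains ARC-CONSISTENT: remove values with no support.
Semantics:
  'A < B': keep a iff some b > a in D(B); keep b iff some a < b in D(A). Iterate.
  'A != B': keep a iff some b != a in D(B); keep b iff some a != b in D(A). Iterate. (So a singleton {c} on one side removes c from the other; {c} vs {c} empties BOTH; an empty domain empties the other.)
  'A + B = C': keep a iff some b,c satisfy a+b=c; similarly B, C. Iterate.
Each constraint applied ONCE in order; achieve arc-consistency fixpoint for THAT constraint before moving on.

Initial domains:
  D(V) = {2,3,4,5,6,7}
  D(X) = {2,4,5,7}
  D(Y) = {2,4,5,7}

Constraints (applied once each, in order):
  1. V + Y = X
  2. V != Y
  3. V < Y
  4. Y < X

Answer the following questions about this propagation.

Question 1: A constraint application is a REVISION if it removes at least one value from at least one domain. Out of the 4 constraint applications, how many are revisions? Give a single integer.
Answer: 3

Derivation:
Constraint 1 (V + Y = X) on D(V)={2,3,4,5,6,7} D(Y)={2,4,5,7} D(X)={2,4,5,7}: V {2,3,4,5,6,7}->{2,3,5}; Y {2,4,5,7}->{2,4,5}; X {2,4,5,7}->{4,5,7} => REVISION
Constraint 2 (V != Y) on D(V)={2,3,5} D(Y)={2,4,5}: no change => not a revision
Constraint 3 (V < Y) on D(V)={2,3,5} D(Y)={2,4,5}: V {2,3,5}->{2,3}; Y {2,4,5}->{4,5} => REVISION
Constraint 4 (Y < X) on D(Y)={4,5} D(X)={4,5,7}: X {4,5,7}->{5,7} => REVISION
Total revisions = 3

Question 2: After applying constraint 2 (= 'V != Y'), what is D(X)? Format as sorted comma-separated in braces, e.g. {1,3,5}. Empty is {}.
Answer: {4,5,7}

Derivation:
Constraint 1 (V + Y = X) on D(V)={2,3,4,5,6,7} D(Y)={2,4,5,7} D(X)={2,4,5,7}: V {2,3,4,5,6,7}->{2,3,5}; Y {2,4,5,7}->{2,4,5}; X {2,4,5,7}->{4,5,7}
Constraint 2 (V != Y) on D(V)={2,3,5} D(Y)={2,4,5}: no change
So after constraint 2: D(X) = {4,5,7}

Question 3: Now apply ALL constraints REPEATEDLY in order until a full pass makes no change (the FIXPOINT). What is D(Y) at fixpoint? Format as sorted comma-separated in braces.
pass 0 (initial): D(Y)={2,4,5,7}
pass 1: V {2,3,4,5,6,7}->{2,3}; X {2,4,5,7}->{5,7}; Y {2,4,5,7}->{4,5}
pass 2: X {5,7}->{7}
pass 3: no change
Fixpoint after 3 passes: D(Y) = {4,5}

Answer: {4,5}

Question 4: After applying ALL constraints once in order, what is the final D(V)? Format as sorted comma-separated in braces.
Answer: {2,3}

Derivation:
Constraint 1 (V + Y = X) on D(V)={2,3,4,5,6,7} D(Y)={2,4,5,7} D(X)={2,4,5,7}: V {2,3,4,5,6,7}->{2,3,5}; Y {2,4,5,7}->{2,4,5}; X {2,4,5,7}->{4,5,7}
Constraint 2 (V != Y) on D(V)={2,3,5} D(Y)={2,4,5}: no change
Constraint 3 (V < Y) on D(V)={2,3,5} D(Y)={2,4,5}: V {2,3,5}->{2,3}; Y {2,4,5}->{4,5}
Constraint 4 (Y < X) on D(Y)={4,5} D(X)={4,5,7}: X {4,5,7}->{5,7}
So after all 4 constraints: D(V) = {2,3}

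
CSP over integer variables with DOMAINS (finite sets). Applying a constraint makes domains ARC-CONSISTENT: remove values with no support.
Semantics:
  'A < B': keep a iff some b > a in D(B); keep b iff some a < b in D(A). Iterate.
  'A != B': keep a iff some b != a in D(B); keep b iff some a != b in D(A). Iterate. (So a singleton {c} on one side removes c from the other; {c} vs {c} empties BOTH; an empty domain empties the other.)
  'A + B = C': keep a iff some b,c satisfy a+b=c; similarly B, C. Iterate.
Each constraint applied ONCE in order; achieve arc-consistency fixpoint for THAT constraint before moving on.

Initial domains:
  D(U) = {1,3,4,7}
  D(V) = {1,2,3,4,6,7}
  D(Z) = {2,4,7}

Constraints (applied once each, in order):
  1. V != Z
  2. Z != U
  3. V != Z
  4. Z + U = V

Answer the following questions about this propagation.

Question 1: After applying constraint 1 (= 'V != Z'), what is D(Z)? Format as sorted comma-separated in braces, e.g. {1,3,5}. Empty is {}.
Answer: {2,4,7}

Derivation:
Constraint 1 (V != Z) on D(V)={1,2,3,4,6,7} D(Z)={2,4,7}: no change
So after constraint 1: D(Z) = {2,4,7}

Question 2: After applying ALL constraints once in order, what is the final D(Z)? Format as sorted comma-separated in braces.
Answer: {2,4}

Derivation:
Constraint 1 (V != Z) on D(V)={1,2,3,4,6,7} D(Z)={2,4,7}: no change
Constraint 2 (Z != U) on D(Z)={2,4,7} D(U)={1,3,4,7}: no change
Constraint 3 (V != Z) on D(V)={1,2,3,4,6,7} D(Z)={2,4,7}: no change
Constraint 4 (Z + U = V) on D(Z)={2,4,7} D(U)={1,3,4,7} D(V)={1,2,3,4,6,7}: Z {2,4,7}->{2,4}; U {1,3,4,7}->{1,3,4}; V {1,2,3,4,6,7}->{3,6,7}
So after all 4 constraints: D(Z) = {2,4}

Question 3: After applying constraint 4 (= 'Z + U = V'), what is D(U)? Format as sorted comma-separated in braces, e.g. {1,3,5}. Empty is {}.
Answer: {1,3,4}

Derivation:
Constraint 1 (V != Z) on D(V)={1,2,3,4,6,7} D(Z)={2,4,7}: no change
Constraint 2 (Z != U) on D(Z)={2,4,7} D(U)={1,3,4,7}: no change
Constraint 3 (V != Z) on D(V)={1,2,3,4,6,7} D(Z)={2,4,7}: no change
Constraint 4 (Z + U = V) on D(Z)={2,4,7} D(U)={1,3,4,7} D(V)={1,2,3,4,6,7}: Z {2,4,7}->{2,4}; U {1,3,4,7}->{1,3,4}; V {1,2,3,4,6,7}->{3,6,7}
So after constraint 4: D(U) = {1,3,4}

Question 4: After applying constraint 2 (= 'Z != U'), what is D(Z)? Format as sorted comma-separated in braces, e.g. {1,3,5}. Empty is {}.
Answer: {2,4,7}

Derivation:
Constraint 1 (V != Z) on D(V)={1,2,3,4,6,7} D(Z)={2,4,7}: no change
Constraint 2 (Z != U) on D(Z)={2,4,7} D(U)={1,3,4,7}: no change
So after constraint 2: D(Z) = {2,4,7}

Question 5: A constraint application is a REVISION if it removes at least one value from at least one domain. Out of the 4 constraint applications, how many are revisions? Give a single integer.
Answer: 1

Derivation:
Constraint 1 (V != Z) on D(V)={1,2,3,4,6,7} D(Z)={2,4,7}: no change => not a revision
Constraint 2 (Z != U) on D(Z)={2,4,7} D(U)={1,3,4,7}: no change => not a revision
Constraint 3 (V != Z) on D(V)={1,2,3,4,6,7} D(Z)={2,4,7}: no change => not a revision
Constraint 4 (Z + U = V) on D(Z)={2,4,7} D(U)={1,3,4,7} D(V)={1,2,3,4,6,7}: Z {2,4,7}->{2,4}; U {1,3,4,7}->{1,3,4}; V {1,2,3,4,6,7}->{3,6,7} => REVISION
Total revisions = 1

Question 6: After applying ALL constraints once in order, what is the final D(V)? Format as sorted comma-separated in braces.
Constraint 1 (V != Z) on D(V)={1,2,3,4,6,7} D(Z)={2,4,7}: no change
Constraint 2 (Z != U) on D(Z)={2,4,7} D(U)={1,3,4,7}: no change
Constraint 3 (V != Z) on D(V)={1,2,3,4,6,7} D(Z)={2,4,7}: no change
Constraint 4 (Z + U = V) on D(Z)={2,4,7} D(U)={1,3,4,7} D(V)={1,2,3,4,6,7}: Z {2,4,7}->{2,4}; U {1,3,4,7}->{1,3,4}; V {1,2,3,4,6,7}->{3,6,7}
So after all 4 constraints: D(V) = {3,6,7}

Answer: {3,6,7}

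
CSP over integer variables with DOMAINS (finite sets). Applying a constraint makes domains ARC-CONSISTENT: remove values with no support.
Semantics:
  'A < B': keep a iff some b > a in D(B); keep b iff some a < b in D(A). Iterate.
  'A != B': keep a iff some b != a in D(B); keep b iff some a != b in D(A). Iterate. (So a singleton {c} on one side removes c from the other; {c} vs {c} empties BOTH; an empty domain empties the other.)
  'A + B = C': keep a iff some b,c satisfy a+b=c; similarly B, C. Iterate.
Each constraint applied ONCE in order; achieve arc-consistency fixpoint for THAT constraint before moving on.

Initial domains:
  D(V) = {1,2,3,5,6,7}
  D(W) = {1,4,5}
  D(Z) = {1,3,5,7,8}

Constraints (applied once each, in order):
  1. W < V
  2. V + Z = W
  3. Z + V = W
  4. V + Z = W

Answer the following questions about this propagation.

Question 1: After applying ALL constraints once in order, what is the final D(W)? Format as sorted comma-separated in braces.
Answer: {4,5}

Derivation:
Constraint 1 (W < V) on D(W)={1,4,5} D(V)={1,2,3,5,6,7}: V {1,2,3,5,6,7}->{2,3,5,6,7}
Constraint 2 (V + Z = W) on D(V)={2,3,5,6,7} D(Z)={1,3,5,7,8} D(W)={1,4,5}: V {2,3,5,6,7}->{2,3}; Z {1,3,5,7,8}->{1,3}; W {1,4,5}->{4,5}
Constraint 3 (Z + V = W) on D(Z)={1,3} D(V)={2,3} D(W)={4,5}: no change
Constraint 4 (V + Z = W) on D(V)={2,3} D(Z)={1,3} D(W)={4,5}: no change
So after all 4 constraints: D(W) = {4,5}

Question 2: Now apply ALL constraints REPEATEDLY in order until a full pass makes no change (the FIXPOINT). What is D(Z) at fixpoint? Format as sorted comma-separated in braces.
Answer: {}

Derivation:
pass 0 (initial): D(Z)={1,3,5,7,8}
pass 1: V {1,2,3,5,6,7}->{2,3}; W {1,4,5}->{4,5}; Z {1,3,5,7,8}->{1,3}
pass 2: V {2,3}->{}; W {4,5}->{}; Z {1,3}->{}
pass 3: no change
Fixpoint after 3 passes: D(Z) = {}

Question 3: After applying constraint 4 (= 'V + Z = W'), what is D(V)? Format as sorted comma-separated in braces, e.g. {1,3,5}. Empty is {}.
Answer: {2,3}

Derivation:
Constraint 1 (W < V) on D(W)={1,4,5} D(V)={1,2,3,5,6,7}: V {1,2,3,5,6,7}->{2,3,5,6,7}
Constraint 2 (V + Z = W) on D(V)={2,3,5,6,7} D(Z)={1,3,5,7,8} D(W)={1,4,5}: V {2,3,5,6,7}->{2,3}; Z {1,3,5,7,8}->{1,3}; W {1,4,5}->{4,5}
Constraint 3 (Z + V = W) on D(Z)={1,3} D(V)={2,3} D(W)={4,5}: no change
Constraint 4 (V + Z = W) on D(V)={2,3} D(Z)={1,3} D(W)={4,5}: no change
So after constraint 4: D(V) = {2,3}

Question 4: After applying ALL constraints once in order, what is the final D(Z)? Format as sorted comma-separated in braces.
Answer: {1,3}

Derivation:
Constraint 1 (W < V) on D(W)={1,4,5} D(V)={1,2,3,5,6,7}: V {1,2,3,5,6,7}->{2,3,5,6,7}
Constraint 2 (V + Z = W) on D(V)={2,3,5,6,7} D(Z)={1,3,5,7,8} D(W)={1,4,5}: V {2,3,5,6,7}->{2,3}; Z {1,3,5,7,8}->{1,3}; W {1,4,5}->{4,5}
Constraint 3 (Z + V = W) on D(Z)={1,3} D(V)={2,3} D(W)={4,5}: no change
Constraint 4 (V + Z = W) on D(V)={2,3} D(Z)={1,3} D(W)={4,5}: no change
So after all 4 constraints: D(Z) = {1,3}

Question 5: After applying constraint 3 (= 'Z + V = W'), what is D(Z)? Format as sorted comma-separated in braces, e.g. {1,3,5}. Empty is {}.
Constraint 1 (W < V) on D(W)={1,4,5} D(V)={1,2,3,5,6,7}: V {1,2,3,5,6,7}->{2,3,5,6,7}
Constraint 2 (V + Z = W) on D(V)={2,3,5,6,7} D(Z)={1,3,5,7,8} D(W)={1,4,5}: V {2,3,5,6,7}->{2,3}; Z {1,3,5,7,8}->{1,3}; W {1,4,5}->{4,5}
Constraint 3 (Z + V = W) on D(Z)={1,3} D(V)={2,3} D(W)={4,5}: no change
So after constraint 3: D(Z) = {1,3}

Answer: {1,3}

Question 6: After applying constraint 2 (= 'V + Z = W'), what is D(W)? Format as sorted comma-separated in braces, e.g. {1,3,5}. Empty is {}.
Answer: {4,5}

Derivation:
Constraint 1 (W < V) on D(W)={1,4,5} D(V)={1,2,3,5,6,7}: V {1,2,3,5,6,7}->{2,3,5,6,7}
Constraint 2 (V + Z = W) on D(V)={2,3,5,6,7} D(Z)={1,3,5,7,8} D(W)={1,4,5}: V {2,3,5,6,7}->{2,3}; Z {1,3,5,7,8}->{1,3}; W {1,4,5}->{4,5}
So after constraint 2: D(W) = {4,5}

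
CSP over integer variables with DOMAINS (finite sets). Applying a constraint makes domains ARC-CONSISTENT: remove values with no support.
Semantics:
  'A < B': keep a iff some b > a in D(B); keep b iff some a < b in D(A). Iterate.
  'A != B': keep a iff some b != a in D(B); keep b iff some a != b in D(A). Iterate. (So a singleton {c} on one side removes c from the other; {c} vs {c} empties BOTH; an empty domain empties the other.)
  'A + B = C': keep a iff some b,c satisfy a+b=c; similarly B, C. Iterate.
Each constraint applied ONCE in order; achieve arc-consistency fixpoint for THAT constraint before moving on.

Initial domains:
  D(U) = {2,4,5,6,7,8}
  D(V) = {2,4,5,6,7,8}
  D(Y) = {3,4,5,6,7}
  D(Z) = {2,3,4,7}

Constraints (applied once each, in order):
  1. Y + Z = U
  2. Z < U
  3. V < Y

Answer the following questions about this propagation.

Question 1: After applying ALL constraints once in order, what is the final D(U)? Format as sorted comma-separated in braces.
Answer: {5,6,7,8}

Derivation:
Constraint 1 (Y + Z = U) on D(Y)={3,4,5,6,7} D(Z)={2,3,4,7} D(U)={2,4,5,6,7,8}: Y {3,4,5,6,7}->{3,4,5,6}; Z {2,3,4,7}->{2,3,4}; U {2,4,5,6,7,8}->{5,6,7,8}
Constraint 2 (Z < U) on D(Z)={2,3,4} D(U)={5,6,7,8}: no change
Constraint 3 (V < Y) on D(V)={2,4,5,6,7,8} D(Y)={3,4,5,6}: V {2,4,5,6,7,8}->{2,4,5}
So after all 3 constraints: D(U) = {5,6,7,8}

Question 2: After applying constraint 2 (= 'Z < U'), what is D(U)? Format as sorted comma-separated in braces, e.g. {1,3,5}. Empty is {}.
Answer: {5,6,7,8}

Derivation:
Constraint 1 (Y + Z = U) on D(Y)={3,4,5,6,7} D(Z)={2,3,4,7} D(U)={2,4,5,6,7,8}: Y {3,4,5,6,7}->{3,4,5,6}; Z {2,3,4,7}->{2,3,4}; U {2,4,5,6,7,8}->{5,6,7,8}
Constraint 2 (Z < U) on D(Z)={2,3,4} D(U)={5,6,7,8}: no change
So after constraint 2: D(U) = {5,6,7,8}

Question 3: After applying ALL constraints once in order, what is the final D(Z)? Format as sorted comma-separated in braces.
Constraint 1 (Y + Z = U) on D(Y)={3,4,5,6,7} D(Z)={2,3,4,7} D(U)={2,4,5,6,7,8}: Y {3,4,5,6,7}->{3,4,5,6}; Z {2,3,4,7}->{2,3,4}; U {2,4,5,6,7,8}->{5,6,7,8}
Constraint 2 (Z < U) on D(Z)={2,3,4} D(U)={5,6,7,8}: no change
Constraint 3 (V < Y) on D(V)={2,4,5,6,7,8} D(Y)={3,4,5,6}: V {2,4,5,6,7,8}->{2,4,5}
So after all 3 constraints: D(Z) = {2,3,4}

Answer: {2,3,4}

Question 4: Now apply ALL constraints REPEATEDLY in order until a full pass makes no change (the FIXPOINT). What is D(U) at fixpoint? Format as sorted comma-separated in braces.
pass 0 (initial): D(U)={2,4,5,6,7,8}
pass 1: U {2,4,5,6,7,8}->{5,6,7,8}; V {2,4,5,6,7,8}->{2,4,5}; Y {3,4,5,6,7}->{3,4,5,6}; Z {2,3,4,7}->{2,3,4}
pass 2: no change
Fixpoint after 2 passes: D(U) = {5,6,7,8}

Answer: {5,6,7,8}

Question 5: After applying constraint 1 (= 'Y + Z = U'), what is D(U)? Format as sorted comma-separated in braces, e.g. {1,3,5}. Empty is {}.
Answer: {5,6,7,8}

Derivation:
Constraint 1 (Y + Z = U) on D(Y)={3,4,5,6,7} D(Z)={2,3,4,7} D(U)={2,4,5,6,7,8}: Y {3,4,5,6,7}->{3,4,5,6}; Z {2,3,4,7}->{2,3,4}; U {2,4,5,6,7,8}->{5,6,7,8}
So after constraint 1: D(U) = {5,6,7,8}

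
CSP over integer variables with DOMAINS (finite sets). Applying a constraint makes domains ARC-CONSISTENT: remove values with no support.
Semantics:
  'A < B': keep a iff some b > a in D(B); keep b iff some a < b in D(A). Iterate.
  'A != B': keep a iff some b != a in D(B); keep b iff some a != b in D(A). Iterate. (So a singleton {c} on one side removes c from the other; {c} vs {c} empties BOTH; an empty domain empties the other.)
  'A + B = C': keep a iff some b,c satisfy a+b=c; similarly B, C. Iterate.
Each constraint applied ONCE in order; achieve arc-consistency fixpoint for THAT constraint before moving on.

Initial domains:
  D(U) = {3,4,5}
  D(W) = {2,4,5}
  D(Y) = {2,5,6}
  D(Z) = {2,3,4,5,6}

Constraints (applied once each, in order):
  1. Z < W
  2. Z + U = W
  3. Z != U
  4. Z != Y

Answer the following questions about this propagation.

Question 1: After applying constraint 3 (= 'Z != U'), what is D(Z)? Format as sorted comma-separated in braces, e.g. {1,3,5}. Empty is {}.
Answer: {2}

Derivation:
Constraint 1 (Z < W) on D(Z)={2,3,4,5,6} D(W)={2,4,5}: Z {2,3,4,5,6}->{2,3,4}; W {2,4,5}->{4,5}
Constraint 2 (Z + U = W) on D(Z)={2,3,4} D(U)={3,4,5} D(W)={4,5}: Z {2,3,4}->{2}; U {3,4,5}->{3}; W {4,5}->{5}
Constraint 3 (Z != U) on D(Z)={2} D(U)={3}: no change
So after constraint 3: D(Z) = {2}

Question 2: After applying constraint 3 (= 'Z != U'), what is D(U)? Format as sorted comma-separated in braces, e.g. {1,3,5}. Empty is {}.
Constraint 1 (Z < W) on D(Z)={2,3,4,5,6} D(W)={2,4,5}: Z {2,3,4,5,6}->{2,3,4}; W {2,4,5}->{4,5}
Constraint 2 (Z + U = W) on D(Z)={2,3,4} D(U)={3,4,5} D(W)={4,5}: Z {2,3,4}->{2}; U {3,4,5}->{3}; W {4,5}->{5}
Constraint 3 (Z != U) on D(Z)={2} D(U)={3}: no change
So after constraint 3: D(U) = {3}

Answer: {3}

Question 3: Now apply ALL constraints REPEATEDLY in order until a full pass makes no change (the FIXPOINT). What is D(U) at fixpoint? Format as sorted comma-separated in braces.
pass 0 (initial): D(U)={3,4,5}
pass 1: U {3,4,5}->{3}; W {2,4,5}->{5}; Y {2,5,6}->{5,6}; Z {2,3,4,5,6}->{2}
pass 2: no change
Fixpoint after 2 passes: D(U) = {3}

Answer: {3}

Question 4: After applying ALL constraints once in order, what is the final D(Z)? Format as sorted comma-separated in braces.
Constraint 1 (Z < W) on D(Z)={2,3,4,5,6} D(W)={2,4,5}: Z {2,3,4,5,6}->{2,3,4}; W {2,4,5}->{4,5}
Constraint 2 (Z + U = W) on D(Z)={2,3,4} D(U)={3,4,5} D(W)={4,5}: Z {2,3,4}->{2}; U {3,4,5}->{3}; W {4,5}->{5}
Constraint 3 (Z != U) on D(Z)={2} D(U)={3}: no change
Constraint 4 (Z != Y) on D(Z)={2} D(Y)={2,5,6}: Y {2,5,6}->{5,6}
So after all 4 constraints: D(Z) = {2}

Answer: {2}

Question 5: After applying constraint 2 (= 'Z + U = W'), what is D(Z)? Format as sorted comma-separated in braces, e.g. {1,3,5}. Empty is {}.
Constraint 1 (Z < W) on D(Z)={2,3,4,5,6} D(W)={2,4,5}: Z {2,3,4,5,6}->{2,3,4}; W {2,4,5}->{4,5}
Constraint 2 (Z + U = W) on D(Z)={2,3,4} D(U)={3,4,5} D(W)={4,5}: Z {2,3,4}->{2}; U {3,4,5}->{3}; W {4,5}->{5}
So after constraint 2: D(Z) = {2}

Answer: {2}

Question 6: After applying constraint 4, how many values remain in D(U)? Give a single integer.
Constraint 1 (Z < W) on D(Z)={2,3,4,5,6} D(W)={2,4,5}: Z {2,3,4,5,6}->{2,3,4}; W {2,4,5}->{4,5}
Constraint 2 (Z + U = W) on D(Z)={2,3,4} D(U)={3,4,5} D(W)={4,5}: Z {2,3,4}->{2}; U {3,4,5}->{3}; W {4,5}->{5}
Constraint 3 (Z != U) on D(Z)={2} D(U)={3}: no change
Constraint 4 (Z != Y) on D(Z)={2} D(Y)={2,5,6}: Y {2,5,6}->{5,6}
So after constraint 4: D(U)={3}, size = 1

Answer: 1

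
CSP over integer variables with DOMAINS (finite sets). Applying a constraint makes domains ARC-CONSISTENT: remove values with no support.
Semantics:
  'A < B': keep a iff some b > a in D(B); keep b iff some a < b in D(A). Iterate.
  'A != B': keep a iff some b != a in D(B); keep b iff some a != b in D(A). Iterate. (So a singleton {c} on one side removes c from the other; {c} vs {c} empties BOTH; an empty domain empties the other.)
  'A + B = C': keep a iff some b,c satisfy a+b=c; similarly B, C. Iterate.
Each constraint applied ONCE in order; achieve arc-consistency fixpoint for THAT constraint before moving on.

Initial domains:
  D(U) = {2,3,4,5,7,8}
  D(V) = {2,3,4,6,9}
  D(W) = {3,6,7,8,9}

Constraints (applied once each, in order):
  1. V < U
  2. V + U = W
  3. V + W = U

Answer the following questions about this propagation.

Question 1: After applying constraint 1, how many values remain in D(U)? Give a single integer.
Constraint 1 (V < U) on D(V)={2,3,4,6,9} D(U)={2,3,4,5,7,8}: V {2,3,4,6,9}->{2,3,4,6}; U {2,3,4,5,7,8}->{3,4,5,7,8}
So after constraint 1: D(U)={3,4,5,7,8}, size = 5

Answer: 5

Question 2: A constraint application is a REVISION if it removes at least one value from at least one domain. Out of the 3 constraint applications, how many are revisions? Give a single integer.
Answer: 3

Derivation:
Constraint 1 (V < U) on D(V)={2,3,4,6,9} D(U)={2,3,4,5,7,8}: V {2,3,4,6,9}->{2,3,4,6}; U {2,3,4,5,7,8}->{3,4,5,7,8} => REVISION
Constraint 2 (V + U = W) on D(V)={2,3,4,6} D(U)={3,4,5,7,8} D(W)={3,6,7,8,9}: U {3,4,5,7,8}->{3,4,5,7}; W {3,6,7,8,9}->{6,7,8,9} => REVISION
Constraint 3 (V + W = U) on D(V)={2,3,4,6} D(W)={6,7,8,9} D(U)={3,4,5,7}: V {2,3,4,6}->{}; W {6,7,8,9}->{}; U {3,4,5,7}->{} => REVISION
Total revisions = 3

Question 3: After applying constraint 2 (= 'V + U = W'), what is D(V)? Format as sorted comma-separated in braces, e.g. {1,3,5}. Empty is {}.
Constraint 1 (V < U) on D(V)={2,3,4,6,9} D(U)={2,3,4,5,7,8}: V {2,3,4,6,9}->{2,3,4,6}; U {2,3,4,5,7,8}->{3,4,5,7,8}
Constraint 2 (V + U = W) on D(V)={2,3,4,6} D(U)={3,4,5,7,8} D(W)={3,6,7,8,9}: U {3,4,5,7,8}->{3,4,5,7}; W {3,6,7,8,9}->{6,7,8,9}
So after constraint 2: D(V) = {2,3,4,6}

Answer: {2,3,4,6}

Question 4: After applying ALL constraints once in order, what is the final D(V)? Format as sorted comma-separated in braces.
Constraint 1 (V < U) on D(V)={2,3,4,6,9} D(U)={2,3,4,5,7,8}: V {2,3,4,6,9}->{2,3,4,6}; U {2,3,4,5,7,8}->{3,4,5,7,8}
Constraint 2 (V + U = W) on D(V)={2,3,4,6} D(U)={3,4,5,7,8} D(W)={3,6,7,8,9}: U {3,4,5,7,8}->{3,4,5,7}; W {3,6,7,8,9}->{6,7,8,9}
Constraint 3 (V + W = U) on D(V)={2,3,4,6} D(W)={6,7,8,9} D(U)={3,4,5,7}: V {2,3,4,6}->{}; W {6,7,8,9}->{}; U {3,4,5,7}->{}
So after all 3 constraints: D(V) = {}

Answer: {}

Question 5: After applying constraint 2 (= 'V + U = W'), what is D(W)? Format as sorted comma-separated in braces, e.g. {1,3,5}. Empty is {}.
Answer: {6,7,8,9}

Derivation:
Constraint 1 (V < U) on D(V)={2,3,4,6,9} D(U)={2,3,4,5,7,8}: V {2,3,4,6,9}->{2,3,4,6}; U {2,3,4,5,7,8}->{3,4,5,7,8}
Constraint 2 (V + U = W) on D(V)={2,3,4,6} D(U)={3,4,5,7,8} D(W)={3,6,7,8,9}: U {3,4,5,7,8}->{3,4,5,7}; W {3,6,7,8,9}->{6,7,8,9}
So after constraint 2: D(W) = {6,7,8,9}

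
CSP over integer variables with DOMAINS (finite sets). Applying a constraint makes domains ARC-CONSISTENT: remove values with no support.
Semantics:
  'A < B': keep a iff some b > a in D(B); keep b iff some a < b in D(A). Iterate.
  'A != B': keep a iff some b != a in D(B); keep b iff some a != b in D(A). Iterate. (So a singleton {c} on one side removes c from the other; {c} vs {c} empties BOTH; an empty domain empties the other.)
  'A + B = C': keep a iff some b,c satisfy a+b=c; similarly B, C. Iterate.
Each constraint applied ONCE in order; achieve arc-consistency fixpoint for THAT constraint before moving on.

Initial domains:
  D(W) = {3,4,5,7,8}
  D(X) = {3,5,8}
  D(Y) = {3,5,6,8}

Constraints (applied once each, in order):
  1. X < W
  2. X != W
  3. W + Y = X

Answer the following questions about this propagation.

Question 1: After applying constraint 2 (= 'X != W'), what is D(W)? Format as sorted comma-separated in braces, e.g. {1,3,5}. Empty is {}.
Answer: {4,5,7,8}

Derivation:
Constraint 1 (X < W) on D(X)={3,5,8} D(W)={3,4,5,7,8}: X {3,5,8}->{3,5}; W {3,4,5,7,8}->{4,5,7,8}
Constraint 2 (X != W) on D(X)={3,5} D(W)={4,5,7,8}: no change
So after constraint 2: D(W) = {4,5,7,8}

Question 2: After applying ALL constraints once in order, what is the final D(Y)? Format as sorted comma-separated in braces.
Constraint 1 (X < W) on D(X)={3,5,8} D(W)={3,4,5,7,8}: X {3,5,8}->{3,5}; W {3,4,5,7,8}->{4,5,7,8}
Constraint 2 (X != W) on D(X)={3,5} D(W)={4,5,7,8}: no change
Constraint 3 (W + Y = X) on D(W)={4,5,7,8} D(Y)={3,5,6,8} D(X)={3,5}: W {4,5,7,8}->{}; Y {3,5,6,8}->{}; X {3,5}->{}
So after all 3 constraints: D(Y) = {}

Answer: {}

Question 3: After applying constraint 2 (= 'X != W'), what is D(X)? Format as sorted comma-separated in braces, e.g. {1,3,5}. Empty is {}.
Answer: {3,5}

Derivation:
Constraint 1 (X < W) on D(X)={3,5,8} D(W)={3,4,5,7,8}: X {3,5,8}->{3,5}; W {3,4,5,7,8}->{4,5,7,8}
Constraint 2 (X != W) on D(X)={3,5} D(W)={4,5,7,8}: no change
So after constraint 2: D(X) = {3,5}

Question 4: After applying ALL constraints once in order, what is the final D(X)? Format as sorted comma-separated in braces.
Constraint 1 (X < W) on D(X)={3,5,8} D(W)={3,4,5,7,8}: X {3,5,8}->{3,5}; W {3,4,5,7,8}->{4,5,7,8}
Constraint 2 (X != W) on D(X)={3,5} D(W)={4,5,7,8}: no change
Constraint 3 (W + Y = X) on D(W)={4,5,7,8} D(Y)={3,5,6,8} D(X)={3,5}: W {4,5,7,8}->{}; Y {3,5,6,8}->{}; X {3,5}->{}
So after all 3 constraints: D(X) = {}

Answer: {}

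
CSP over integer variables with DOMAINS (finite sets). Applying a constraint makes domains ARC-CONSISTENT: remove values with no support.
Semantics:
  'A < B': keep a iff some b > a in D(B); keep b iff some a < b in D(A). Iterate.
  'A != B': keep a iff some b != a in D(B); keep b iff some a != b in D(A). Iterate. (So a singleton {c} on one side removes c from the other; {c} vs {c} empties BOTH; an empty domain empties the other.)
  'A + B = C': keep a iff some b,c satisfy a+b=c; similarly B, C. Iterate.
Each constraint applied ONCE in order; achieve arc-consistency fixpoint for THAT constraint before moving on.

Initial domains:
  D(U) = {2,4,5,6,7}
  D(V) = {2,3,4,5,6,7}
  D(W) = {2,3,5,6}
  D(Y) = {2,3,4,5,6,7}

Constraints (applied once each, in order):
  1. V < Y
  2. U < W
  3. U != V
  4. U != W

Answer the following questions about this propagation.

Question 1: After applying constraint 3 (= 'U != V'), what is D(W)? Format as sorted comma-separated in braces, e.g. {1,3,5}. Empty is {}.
Constraint 1 (V < Y) on D(V)={2,3,4,5,6,7} D(Y)={2,3,4,5,6,7}: V {2,3,4,5,6,7}->{2,3,4,5,6}; Y {2,3,4,5,6,7}->{3,4,5,6,7}
Constraint 2 (U < W) on D(U)={2,4,5,6,7} D(W)={2,3,5,6}: U {2,4,5,6,7}->{2,4,5}; W {2,3,5,6}->{3,5,6}
Constraint 3 (U != V) on D(U)={2,4,5} D(V)={2,3,4,5,6}: no change
So after constraint 3: D(W) = {3,5,6}

Answer: {3,5,6}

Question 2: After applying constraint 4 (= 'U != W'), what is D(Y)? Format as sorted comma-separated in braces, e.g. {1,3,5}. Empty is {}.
Constraint 1 (V < Y) on D(V)={2,3,4,5,6,7} D(Y)={2,3,4,5,6,7}: V {2,3,4,5,6,7}->{2,3,4,5,6}; Y {2,3,4,5,6,7}->{3,4,5,6,7}
Constraint 2 (U < W) on D(U)={2,4,5,6,7} D(W)={2,3,5,6}: U {2,4,5,6,7}->{2,4,5}; W {2,3,5,6}->{3,5,6}
Constraint 3 (U != V) on D(U)={2,4,5} D(V)={2,3,4,5,6}: no change
Constraint 4 (U != W) on D(U)={2,4,5} D(W)={3,5,6}: no change
So after constraint 4: D(Y) = {3,4,5,6,7}

Answer: {3,4,5,6,7}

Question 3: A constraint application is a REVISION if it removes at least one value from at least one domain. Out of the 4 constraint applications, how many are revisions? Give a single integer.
Answer: 2

Derivation:
Constraint 1 (V < Y) on D(V)={2,3,4,5,6,7} D(Y)={2,3,4,5,6,7}: V {2,3,4,5,6,7}->{2,3,4,5,6}; Y {2,3,4,5,6,7}->{3,4,5,6,7} => REVISION
Constraint 2 (U < W) on D(U)={2,4,5,6,7} D(W)={2,3,5,6}: U {2,4,5,6,7}->{2,4,5}; W {2,3,5,6}->{3,5,6} => REVISION
Constraint 3 (U != V) on D(U)={2,4,5} D(V)={2,3,4,5,6}: no change => not a revision
Constraint 4 (U != W) on D(U)={2,4,5} D(W)={3,5,6}: no change => not a revision
Total revisions = 2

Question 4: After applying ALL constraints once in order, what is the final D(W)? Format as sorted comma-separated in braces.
Answer: {3,5,6}

Derivation:
Constraint 1 (V < Y) on D(V)={2,3,4,5,6,7} D(Y)={2,3,4,5,6,7}: V {2,3,4,5,6,7}->{2,3,4,5,6}; Y {2,3,4,5,6,7}->{3,4,5,6,7}
Constraint 2 (U < W) on D(U)={2,4,5,6,7} D(W)={2,3,5,6}: U {2,4,5,6,7}->{2,4,5}; W {2,3,5,6}->{3,5,6}
Constraint 3 (U != V) on D(U)={2,4,5} D(V)={2,3,4,5,6}: no change
Constraint 4 (U != W) on D(U)={2,4,5} D(W)={3,5,6}: no change
So after all 4 constraints: D(W) = {3,5,6}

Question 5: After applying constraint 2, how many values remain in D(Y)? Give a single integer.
Constraint 1 (V < Y) on D(V)={2,3,4,5,6,7} D(Y)={2,3,4,5,6,7}: V {2,3,4,5,6,7}->{2,3,4,5,6}; Y {2,3,4,5,6,7}->{3,4,5,6,7}
Constraint 2 (U < W) on D(U)={2,4,5,6,7} D(W)={2,3,5,6}: U {2,4,5,6,7}->{2,4,5}; W {2,3,5,6}->{3,5,6}
So after constraint 2: D(Y)={3,4,5,6,7}, size = 5

Answer: 5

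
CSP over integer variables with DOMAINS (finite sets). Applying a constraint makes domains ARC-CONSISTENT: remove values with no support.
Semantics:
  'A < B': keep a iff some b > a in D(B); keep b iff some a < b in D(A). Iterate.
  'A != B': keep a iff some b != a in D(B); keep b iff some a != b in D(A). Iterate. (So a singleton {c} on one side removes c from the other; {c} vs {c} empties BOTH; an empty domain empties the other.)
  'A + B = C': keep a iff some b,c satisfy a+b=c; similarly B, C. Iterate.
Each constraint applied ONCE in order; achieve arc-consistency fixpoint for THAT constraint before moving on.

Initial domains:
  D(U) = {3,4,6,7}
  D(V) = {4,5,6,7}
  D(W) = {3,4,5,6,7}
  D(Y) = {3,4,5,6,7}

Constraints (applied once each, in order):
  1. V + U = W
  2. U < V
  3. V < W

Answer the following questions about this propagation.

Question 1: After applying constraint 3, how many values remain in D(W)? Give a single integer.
Answer: 1

Derivation:
Constraint 1 (V + U = W) on D(V)={4,5,6,7} D(U)={3,4,6,7} D(W)={3,4,5,6,7}: V {4,5,6,7}->{4}; U {3,4,6,7}->{3}; W {3,4,5,6,7}->{7}
Constraint 2 (U < V) on D(U)={3} D(V)={4}: no change
Constraint 3 (V < W) on D(V)={4} D(W)={7}: no change
So after constraint 3: D(W)={7}, size = 1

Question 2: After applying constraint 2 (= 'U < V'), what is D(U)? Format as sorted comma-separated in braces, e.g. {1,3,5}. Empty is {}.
Answer: {3}

Derivation:
Constraint 1 (V + U = W) on D(V)={4,5,6,7} D(U)={3,4,6,7} D(W)={3,4,5,6,7}: V {4,5,6,7}->{4}; U {3,4,6,7}->{3}; W {3,4,5,6,7}->{7}
Constraint 2 (U < V) on D(U)={3} D(V)={4}: no change
So after constraint 2: D(U) = {3}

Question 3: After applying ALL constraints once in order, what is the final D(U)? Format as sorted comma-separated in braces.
Constraint 1 (V + U = W) on D(V)={4,5,6,7} D(U)={3,4,6,7} D(W)={3,4,5,6,7}: V {4,5,6,7}->{4}; U {3,4,6,7}->{3}; W {3,4,5,6,7}->{7}
Constraint 2 (U < V) on D(U)={3} D(V)={4}: no change
Constraint 3 (V < W) on D(V)={4} D(W)={7}: no change
So after all 3 constraints: D(U) = {3}

Answer: {3}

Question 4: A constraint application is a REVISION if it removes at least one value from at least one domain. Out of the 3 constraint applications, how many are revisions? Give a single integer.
Constraint 1 (V + U = W) on D(V)={4,5,6,7} D(U)={3,4,6,7} D(W)={3,4,5,6,7}: V {4,5,6,7}->{4}; U {3,4,6,7}->{3}; W {3,4,5,6,7}->{7} => REVISION
Constraint 2 (U < V) on D(U)={3} D(V)={4}: no change => not a revision
Constraint 3 (V < W) on D(V)={4} D(W)={7}: no change => not a revision
Total revisions = 1

Answer: 1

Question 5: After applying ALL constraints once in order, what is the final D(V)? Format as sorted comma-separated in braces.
Answer: {4}

Derivation:
Constraint 1 (V + U = W) on D(V)={4,5,6,7} D(U)={3,4,6,7} D(W)={3,4,5,6,7}: V {4,5,6,7}->{4}; U {3,4,6,7}->{3}; W {3,4,5,6,7}->{7}
Constraint 2 (U < V) on D(U)={3} D(V)={4}: no change
Constraint 3 (V < W) on D(V)={4} D(W)={7}: no change
So after all 3 constraints: D(V) = {4}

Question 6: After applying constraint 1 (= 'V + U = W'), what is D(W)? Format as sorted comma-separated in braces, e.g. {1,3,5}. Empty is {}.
Constraint 1 (V + U = W) on D(V)={4,5,6,7} D(U)={3,4,6,7} D(W)={3,4,5,6,7}: V {4,5,6,7}->{4}; U {3,4,6,7}->{3}; W {3,4,5,6,7}->{7}
So after constraint 1: D(W) = {7}

Answer: {7}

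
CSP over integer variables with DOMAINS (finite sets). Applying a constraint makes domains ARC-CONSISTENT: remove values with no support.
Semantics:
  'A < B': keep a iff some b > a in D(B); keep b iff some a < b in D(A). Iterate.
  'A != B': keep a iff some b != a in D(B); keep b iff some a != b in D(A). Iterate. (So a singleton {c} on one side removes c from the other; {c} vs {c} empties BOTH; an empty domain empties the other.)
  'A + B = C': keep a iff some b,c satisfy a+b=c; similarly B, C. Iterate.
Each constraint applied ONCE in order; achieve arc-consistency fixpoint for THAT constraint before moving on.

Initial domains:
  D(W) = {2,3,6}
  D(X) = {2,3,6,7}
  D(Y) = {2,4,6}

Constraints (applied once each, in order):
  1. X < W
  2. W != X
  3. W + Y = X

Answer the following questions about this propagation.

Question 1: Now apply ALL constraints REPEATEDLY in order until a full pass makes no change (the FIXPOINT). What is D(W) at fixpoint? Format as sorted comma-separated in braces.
Answer: {}

Derivation:
pass 0 (initial): D(W)={2,3,6}
pass 1: W {2,3,6}->{}; X {2,3,6,7}->{}; Y {2,4,6}->{}
pass 2: no change
Fixpoint after 2 passes: D(W) = {}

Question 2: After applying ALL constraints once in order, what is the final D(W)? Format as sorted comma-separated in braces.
Constraint 1 (X < W) on D(X)={2,3,6,7} D(W)={2,3,6}: X {2,3,6,7}->{2,3}; W {2,3,6}->{3,6}
Constraint 2 (W != X) on D(W)={3,6} D(X)={2,3}: no change
Constraint 3 (W + Y = X) on D(W)={3,6} D(Y)={2,4,6} D(X)={2,3}: W {3,6}->{}; Y {2,4,6}->{}; X {2,3}->{}
So after all 3 constraints: D(W) = {}

Answer: {}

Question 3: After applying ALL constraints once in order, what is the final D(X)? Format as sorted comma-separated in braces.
Answer: {}

Derivation:
Constraint 1 (X < W) on D(X)={2,3,6,7} D(W)={2,3,6}: X {2,3,6,7}->{2,3}; W {2,3,6}->{3,6}
Constraint 2 (W != X) on D(W)={3,6} D(X)={2,3}: no change
Constraint 3 (W + Y = X) on D(W)={3,6} D(Y)={2,4,6} D(X)={2,3}: W {3,6}->{}; Y {2,4,6}->{}; X {2,3}->{}
So after all 3 constraints: D(X) = {}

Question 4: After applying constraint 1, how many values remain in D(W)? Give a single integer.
Constraint 1 (X < W) on D(X)={2,3,6,7} D(W)={2,3,6}: X {2,3,6,7}->{2,3}; W {2,3,6}->{3,6}
So after constraint 1: D(W)={3,6}, size = 2

Answer: 2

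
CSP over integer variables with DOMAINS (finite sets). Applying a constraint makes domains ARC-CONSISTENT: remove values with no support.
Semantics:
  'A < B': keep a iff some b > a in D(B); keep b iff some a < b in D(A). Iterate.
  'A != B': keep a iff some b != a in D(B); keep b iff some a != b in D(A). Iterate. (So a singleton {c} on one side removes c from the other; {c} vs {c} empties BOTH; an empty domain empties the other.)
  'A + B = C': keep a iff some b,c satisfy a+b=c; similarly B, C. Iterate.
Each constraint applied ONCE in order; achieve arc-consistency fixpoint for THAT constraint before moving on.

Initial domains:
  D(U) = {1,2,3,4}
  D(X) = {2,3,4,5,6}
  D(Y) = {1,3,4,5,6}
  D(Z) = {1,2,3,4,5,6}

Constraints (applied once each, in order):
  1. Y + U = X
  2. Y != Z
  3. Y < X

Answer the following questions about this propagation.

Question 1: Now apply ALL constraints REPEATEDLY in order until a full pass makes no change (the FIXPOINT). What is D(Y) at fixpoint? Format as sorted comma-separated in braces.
Answer: {1,3,4,5}

Derivation:
pass 0 (initial): D(Y)={1,3,4,5,6}
pass 1: Y {1,3,4,5,6}->{1,3,4,5}
pass 2: no change
Fixpoint after 2 passes: D(Y) = {1,3,4,5}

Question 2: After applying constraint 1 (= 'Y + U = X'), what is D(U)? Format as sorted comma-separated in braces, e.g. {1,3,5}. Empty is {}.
Constraint 1 (Y + U = X) on D(Y)={1,3,4,5,6} D(U)={1,2,3,4} D(X)={2,3,4,5,6}: Y {1,3,4,5,6}->{1,3,4,5}
So after constraint 1: D(U) = {1,2,3,4}

Answer: {1,2,3,4}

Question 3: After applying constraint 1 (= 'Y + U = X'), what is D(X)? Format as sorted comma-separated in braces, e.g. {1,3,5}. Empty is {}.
Answer: {2,3,4,5,6}

Derivation:
Constraint 1 (Y + U = X) on D(Y)={1,3,4,5,6} D(U)={1,2,3,4} D(X)={2,3,4,5,6}: Y {1,3,4,5,6}->{1,3,4,5}
So after constraint 1: D(X) = {2,3,4,5,6}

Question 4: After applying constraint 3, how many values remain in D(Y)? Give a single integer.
Constraint 1 (Y + U = X) on D(Y)={1,3,4,5,6} D(U)={1,2,3,4} D(X)={2,3,4,5,6}: Y {1,3,4,5,6}->{1,3,4,5}
Constraint 2 (Y != Z) on D(Y)={1,3,4,5} D(Z)={1,2,3,4,5,6}: no change
Constraint 3 (Y < X) on D(Y)={1,3,4,5} D(X)={2,3,4,5,6}: no change
So after constraint 3: D(Y)={1,3,4,5}, size = 4

Answer: 4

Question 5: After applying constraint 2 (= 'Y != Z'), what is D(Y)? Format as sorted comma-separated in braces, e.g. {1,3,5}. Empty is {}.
Answer: {1,3,4,5}

Derivation:
Constraint 1 (Y + U = X) on D(Y)={1,3,4,5,6} D(U)={1,2,3,4} D(X)={2,3,4,5,6}: Y {1,3,4,5,6}->{1,3,4,5}
Constraint 2 (Y != Z) on D(Y)={1,3,4,5} D(Z)={1,2,3,4,5,6}: no change
So after constraint 2: D(Y) = {1,3,4,5}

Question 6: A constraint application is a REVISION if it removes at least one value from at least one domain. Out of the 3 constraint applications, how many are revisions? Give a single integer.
Constraint 1 (Y + U = X) on D(Y)={1,3,4,5,6} D(U)={1,2,3,4} D(X)={2,3,4,5,6}: Y {1,3,4,5,6}->{1,3,4,5} => REVISION
Constraint 2 (Y != Z) on D(Y)={1,3,4,5} D(Z)={1,2,3,4,5,6}: no change => not a revision
Constraint 3 (Y < X) on D(Y)={1,3,4,5} D(X)={2,3,4,5,6}: no change => not a revision
Total revisions = 1

Answer: 1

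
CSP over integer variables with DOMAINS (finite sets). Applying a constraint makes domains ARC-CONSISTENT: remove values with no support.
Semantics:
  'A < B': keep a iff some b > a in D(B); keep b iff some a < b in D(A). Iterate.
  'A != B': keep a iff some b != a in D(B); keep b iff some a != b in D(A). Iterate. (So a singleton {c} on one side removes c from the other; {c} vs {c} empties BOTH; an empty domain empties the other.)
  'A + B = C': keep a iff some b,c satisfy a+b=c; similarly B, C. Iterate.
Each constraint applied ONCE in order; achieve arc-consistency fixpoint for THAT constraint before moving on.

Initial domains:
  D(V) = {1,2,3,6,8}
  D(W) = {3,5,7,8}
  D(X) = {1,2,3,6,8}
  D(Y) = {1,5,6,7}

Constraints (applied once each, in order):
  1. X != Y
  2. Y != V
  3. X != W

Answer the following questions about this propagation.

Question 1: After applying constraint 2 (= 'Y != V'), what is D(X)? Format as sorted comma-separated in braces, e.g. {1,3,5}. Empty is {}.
Answer: {1,2,3,6,8}

Derivation:
Constraint 1 (X != Y) on D(X)={1,2,3,6,8} D(Y)={1,5,6,7}: no change
Constraint 2 (Y != V) on D(Y)={1,5,6,7} D(V)={1,2,3,6,8}: no change
So after constraint 2: D(X) = {1,2,3,6,8}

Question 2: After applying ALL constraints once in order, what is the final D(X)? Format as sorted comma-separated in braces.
Answer: {1,2,3,6,8}

Derivation:
Constraint 1 (X != Y) on D(X)={1,2,3,6,8} D(Y)={1,5,6,7}: no change
Constraint 2 (Y != V) on D(Y)={1,5,6,7} D(V)={1,2,3,6,8}: no change
Constraint 3 (X != W) on D(X)={1,2,3,6,8} D(W)={3,5,7,8}: no change
So after all 3 constraints: D(X) = {1,2,3,6,8}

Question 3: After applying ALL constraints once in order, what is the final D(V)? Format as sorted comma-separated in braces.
Constraint 1 (X != Y) on D(X)={1,2,3,6,8} D(Y)={1,5,6,7}: no change
Constraint 2 (Y != V) on D(Y)={1,5,6,7} D(V)={1,2,3,6,8}: no change
Constraint 3 (X != W) on D(X)={1,2,3,6,8} D(W)={3,5,7,8}: no change
So after all 3 constraints: D(V) = {1,2,3,6,8}

Answer: {1,2,3,6,8}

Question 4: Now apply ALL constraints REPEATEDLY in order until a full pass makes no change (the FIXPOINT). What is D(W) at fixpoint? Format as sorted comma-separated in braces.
Answer: {3,5,7,8}

Derivation:
pass 0 (initial): D(W)={3,5,7,8}
pass 1: no change
Fixpoint after 1 passes: D(W) = {3,5,7,8}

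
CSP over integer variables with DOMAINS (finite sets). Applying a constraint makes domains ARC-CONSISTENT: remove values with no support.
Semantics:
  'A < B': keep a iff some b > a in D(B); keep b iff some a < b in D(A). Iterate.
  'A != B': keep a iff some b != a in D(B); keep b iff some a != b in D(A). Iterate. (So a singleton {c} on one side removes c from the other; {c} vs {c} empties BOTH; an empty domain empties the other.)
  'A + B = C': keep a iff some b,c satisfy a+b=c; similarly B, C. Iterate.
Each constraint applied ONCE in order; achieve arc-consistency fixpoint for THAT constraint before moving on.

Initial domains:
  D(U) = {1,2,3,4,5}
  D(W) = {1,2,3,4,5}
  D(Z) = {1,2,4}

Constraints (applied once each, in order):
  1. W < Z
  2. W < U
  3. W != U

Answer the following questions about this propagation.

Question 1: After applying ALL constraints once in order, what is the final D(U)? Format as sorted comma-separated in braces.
Answer: {2,3,4,5}

Derivation:
Constraint 1 (W < Z) on D(W)={1,2,3,4,5} D(Z)={1,2,4}: W {1,2,3,4,5}->{1,2,3}; Z {1,2,4}->{2,4}
Constraint 2 (W < U) on D(W)={1,2,3} D(U)={1,2,3,4,5}: U {1,2,3,4,5}->{2,3,4,5}
Constraint 3 (W != U) on D(W)={1,2,3} D(U)={2,3,4,5}: no change
So after all 3 constraints: D(U) = {2,3,4,5}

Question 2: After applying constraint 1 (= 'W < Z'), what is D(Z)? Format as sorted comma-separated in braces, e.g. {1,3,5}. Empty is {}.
Answer: {2,4}

Derivation:
Constraint 1 (W < Z) on D(W)={1,2,3,4,5} D(Z)={1,2,4}: W {1,2,3,4,5}->{1,2,3}; Z {1,2,4}->{2,4}
So after constraint 1: D(Z) = {2,4}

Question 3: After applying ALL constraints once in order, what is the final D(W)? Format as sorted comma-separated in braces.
Answer: {1,2,3}

Derivation:
Constraint 1 (W < Z) on D(W)={1,2,3,4,5} D(Z)={1,2,4}: W {1,2,3,4,5}->{1,2,3}; Z {1,2,4}->{2,4}
Constraint 2 (W < U) on D(W)={1,2,3} D(U)={1,2,3,4,5}: U {1,2,3,4,5}->{2,3,4,5}
Constraint 3 (W != U) on D(W)={1,2,3} D(U)={2,3,4,5}: no change
So after all 3 constraints: D(W) = {1,2,3}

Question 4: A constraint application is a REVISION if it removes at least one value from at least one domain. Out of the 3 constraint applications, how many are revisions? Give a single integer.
Constraint 1 (W < Z) on D(W)={1,2,3,4,5} D(Z)={1,2,4}: W {1,2,3,4,5}->{1,2,3}; Z {1,2,4}->{2,4} => REVISION
Constraint 2 (W < U) on D(W)={1,2,3} D(U)={1,2,3,4,5}: U {1,2,3,4,5}->{2,3,4,5} => REVISION
Constraint 3 (W != U) on D(W)={1,2,3} D(U)={2,3,4,5}: no change => not a revision
Total revisions = 2

Answer: 2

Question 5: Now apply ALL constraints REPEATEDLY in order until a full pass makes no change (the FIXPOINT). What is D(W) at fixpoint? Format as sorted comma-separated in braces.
pass 0 (initial): D(W)={1,2,3,4,5}
pass 1: U {1,2,3,4,5}->{2,3,4,5}; W {1,2,3,4,5}->{1,2,3}; Z {1,2,4}->{2,4}
pass 2: no change
Fixpoint after 2 passes: D(W) = {1,2,3}

Answer: {1,2,3}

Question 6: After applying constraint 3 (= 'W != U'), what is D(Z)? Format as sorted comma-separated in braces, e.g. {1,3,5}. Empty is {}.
Answer: {2,4}

Derivation:
Constraint 1 (W < Z) on D(W)={1,2,3,4,5} D(Z)={1,2,4}: W {1,2,3,4,5}->{1,2,3}; Z {1,2,4}->{2,4}
Constraint 2 (W < U) on D(W)={1,2,3} D(U)={1,2,3,4,5}: U {1,2,3,4,5}->{2,3,4,5}
Constraint 3 (W != U) on D(W)={1,2,3} D(U)={2,3,4,5}: no change
So after constraint 3: D(Z) = {2,4}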